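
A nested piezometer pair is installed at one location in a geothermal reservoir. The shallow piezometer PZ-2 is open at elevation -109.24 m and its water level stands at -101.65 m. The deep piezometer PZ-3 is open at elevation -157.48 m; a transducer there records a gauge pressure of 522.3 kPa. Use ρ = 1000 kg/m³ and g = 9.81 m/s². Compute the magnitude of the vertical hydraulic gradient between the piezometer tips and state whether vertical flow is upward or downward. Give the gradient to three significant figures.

|i_v| ≈ 0.0537; vertical flow is downward

Total head at PZ-2: h = -101.65 m (water level in the standpipe).
Pressure head at PZ-3: ψ = P/(ρg) = 522.3×1000 / (1000 × 9.81) = 53.24 m.
Total head at PZ-3: h = z + ψ = -157.48 + 53.24 = -104.24 m.
Δh = h(PZ-2) − h(PZ-3) = -101.65 − (-104.24) = 2.59 m.
Vertical separation Δz = -109.24 − (-157.48) = 48.24 m.
|i_v| = |Δh| / Δz = 2.59 / 48.24 = 0.0537.
Head is higher in the shallow piezometer, so vertical flow is downward (recharge condition).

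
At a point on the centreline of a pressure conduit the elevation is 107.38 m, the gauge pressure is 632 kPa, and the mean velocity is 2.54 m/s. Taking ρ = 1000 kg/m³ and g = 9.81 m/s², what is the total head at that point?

Pressure head ψ = P/(ρg) = 632×1000 / (1000 × 9.81) = 64.42 m.
Velocity head = v²/(2g) = 2.54² / (2 × 9.81) = 0.329 m.
h = z + ψ + v²/(2g) = 107.38 + 64.42 + 0.329 = 172.13 m.

h ≈ 172.13 m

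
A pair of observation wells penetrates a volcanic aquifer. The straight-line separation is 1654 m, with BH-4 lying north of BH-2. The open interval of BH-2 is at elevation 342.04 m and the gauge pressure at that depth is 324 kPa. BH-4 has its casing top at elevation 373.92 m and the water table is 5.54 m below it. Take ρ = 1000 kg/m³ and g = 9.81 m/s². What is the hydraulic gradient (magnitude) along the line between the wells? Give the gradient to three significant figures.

i ≈ 0.00404

Pressure head at BH-2: ψ = P/(ρg) = 324×1000 / (1000 × 9.81) = 33.03 m.
Total head at BH-2: h = z + ψ = 342.04 + 33.03 = 375.07 m.
Total head at BH-4: h = 373.92 − 5.54 = 368.38 m.
Head difference: h(BH-2) − h(BH-4) = 375.07 − 368.38 = 6.69 m.
Hydraulic gradient: i = |Δh| / L = 6.69 / 1654 = 0.00404.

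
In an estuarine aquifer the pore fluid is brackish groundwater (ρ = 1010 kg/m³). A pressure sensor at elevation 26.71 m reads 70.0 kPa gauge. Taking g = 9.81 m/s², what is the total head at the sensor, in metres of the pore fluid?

h ≈ 33.77 m

ψ = P/(ρg) = 70.0×1000 / (1010 × 9.81) = 7.06 m.
h = z + ψ = 26.71 + 7.06 = 33.77 m.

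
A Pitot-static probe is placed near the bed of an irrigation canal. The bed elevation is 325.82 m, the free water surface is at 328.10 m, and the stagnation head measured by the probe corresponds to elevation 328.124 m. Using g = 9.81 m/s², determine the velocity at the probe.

Near the bed, under hydrostatic conditions, the piezometric head (z + ψ) equals the free-surface elevation, 328.10 m.
Velocity head = total − piezometric = 328.124 − 328.10 = 0.024 m.
v = √(2g·h_v) = √(2 × 9.81 × 0.024) = 0.686 m/s.

v ≈ 0.686 m/s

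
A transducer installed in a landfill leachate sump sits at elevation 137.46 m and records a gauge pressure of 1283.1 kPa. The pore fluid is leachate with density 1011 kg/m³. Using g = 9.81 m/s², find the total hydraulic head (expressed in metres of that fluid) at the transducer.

ψ = P/(ρg) = 1283.1×1000 / (1011 × 9.81) = 129.37 m.
h = z + ψ = 137.46 + 129.37 = 266.83 m.

h ≈ 266.83 m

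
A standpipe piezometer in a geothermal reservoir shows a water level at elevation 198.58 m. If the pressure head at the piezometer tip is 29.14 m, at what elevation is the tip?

z ≈ 169.44 m

z = h − ψ = 198.58 − 29.14 = 169.44 m.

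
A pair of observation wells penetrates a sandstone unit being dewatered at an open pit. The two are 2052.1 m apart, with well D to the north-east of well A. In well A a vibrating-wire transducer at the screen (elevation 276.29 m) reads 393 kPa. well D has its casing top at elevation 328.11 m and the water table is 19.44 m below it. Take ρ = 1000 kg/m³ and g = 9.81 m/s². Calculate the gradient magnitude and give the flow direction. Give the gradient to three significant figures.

i ≈ 0.00374; groundwater flows toward the north-east

Pressure head at well A: ψ = P/(ρg) = 393×1000 / (1000 × 9.81) = 40.06 m.
Total head at well A: h = z + ψ = 276.29 + 40.06 = 316.35 m.
Total head at well D: h = 328.11 − 19.44 = 308.67 m.
Head difference: h(well A) − h(well D) = 316.35 − 308.67 = 7.68 m.
Hydraulic gradient: i = |Δh| / L = 7.68 / 2052.1 = 0.00374.
Flow is from higher to lower head: from well A toward well D, i.e. toward the north-east.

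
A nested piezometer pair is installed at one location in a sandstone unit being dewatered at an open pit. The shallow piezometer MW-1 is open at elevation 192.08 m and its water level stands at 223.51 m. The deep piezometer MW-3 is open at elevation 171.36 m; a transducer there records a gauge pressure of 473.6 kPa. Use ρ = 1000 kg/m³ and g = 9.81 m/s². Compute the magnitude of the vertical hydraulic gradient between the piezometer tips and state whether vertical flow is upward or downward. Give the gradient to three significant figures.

Total head at MW-1: h = 223.51 m (water level in the standpipe).
Pressure head at MW-3: ψ = P/(ρg) = 473.6×1000 / (1000 × 9.81) = 48.28 m.
Total head at MW-3: h = z + ψ = 171.36 + 48.28 = 219.64 m.
Δh = h(MW-1) − h(MW-3) = 223.51 − 219.64 = 3.87 m.
Vertical separation Δz = 192.08 − 171.36 = 20.72 m.
|i_v| = |Δh| / Δz = 3.87 / 20.72 = 0.187.
Head is higher in the shallow piezometer, so vertical flow is downward (recharge condition).

|i_v| ≈ 0.187; vertical flow is downward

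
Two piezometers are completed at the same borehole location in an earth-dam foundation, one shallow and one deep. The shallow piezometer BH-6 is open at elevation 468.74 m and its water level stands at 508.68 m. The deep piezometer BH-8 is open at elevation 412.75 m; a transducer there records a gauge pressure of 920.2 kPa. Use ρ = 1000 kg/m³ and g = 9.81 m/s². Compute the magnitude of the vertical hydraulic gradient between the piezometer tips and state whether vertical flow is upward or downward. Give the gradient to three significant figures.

Total head at BH-6: h = 508.68 m (water level in the standpipe).
Pressure head at BH-8: ψ = P/(ρg) = 920.2×1000 / (1000 × 9.81) = 93.80 m.
Total head at BH-8: h = z + ψ = 412.75 + 93.80 = 506.55 m.
Δh = h(BH-6) − h(BH-8) = 508.68 − 506.55 = 2.13 m.
Vertical separation Δz = 468.74 − 412.75 = 55.99 m.
|i_v| = |Δh| / Δz = 2.13 / 55.99 = 0.0380.
Head is higher in the shallow piezometer, so vertical flow is downward (recharge condition).

|i_v| ≈ 0.0380; vertical flow is downward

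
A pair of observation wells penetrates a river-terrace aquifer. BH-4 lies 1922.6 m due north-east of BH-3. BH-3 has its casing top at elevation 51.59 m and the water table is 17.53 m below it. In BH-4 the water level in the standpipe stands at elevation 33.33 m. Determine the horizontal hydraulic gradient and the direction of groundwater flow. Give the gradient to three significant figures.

i ≈ 0.000380; groundwater flows toward the north-east

Total head at BH-3: h = 51.59 − 17.53 = 34.06 m.
Total head at BH-4: h = 33.33 m (water level in the piezometer is the total head).
Head difference: h(BH-3) − h(BH-4) = 34.06 − 33.33 = 0.73 m.
Hydraulic gradient: i = |Δh| / L = 0.73 / 1922.6 = 0.000380.
Flow is from higher to lower head: from BH-3 toward BH-4, i.e. toward the north-east.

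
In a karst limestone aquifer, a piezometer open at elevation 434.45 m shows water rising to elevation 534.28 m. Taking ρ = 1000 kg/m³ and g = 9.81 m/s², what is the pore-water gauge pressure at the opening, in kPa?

P ≈ 979 kPa

Pressure head ψ = h − z = 534.28 − 434.45 = 99.83 m.
P = ρgψ = 1000 × 9.81 × 99.83 = 979332 Pa ≈ 979 kPa.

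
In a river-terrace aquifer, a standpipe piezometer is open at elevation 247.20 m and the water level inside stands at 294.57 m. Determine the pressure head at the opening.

Total head h = 294.57 m (the water-surface elevation in the piezometer).
Pressure head ψ = h − z = 294.57 − 247.20 = 47.37 m.

ψ ≈ 47.37 m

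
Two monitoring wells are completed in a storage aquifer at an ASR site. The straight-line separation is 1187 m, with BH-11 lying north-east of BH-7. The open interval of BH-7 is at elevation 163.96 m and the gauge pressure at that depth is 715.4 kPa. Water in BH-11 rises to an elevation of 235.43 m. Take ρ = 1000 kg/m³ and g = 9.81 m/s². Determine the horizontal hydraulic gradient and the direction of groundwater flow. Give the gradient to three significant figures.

i ≈ 0.00123; groundwater flows toward the north-east

Pressure head at BH-7: ψ = P/(ρg) = 715.4×1000 / (1000 × 9.81) = 72.93 m.
Total head at BH-7: h = z + ψ = 163.96 + 72.93 = 236.89 m.
Total head at BH-11: h = 235.43 m (water level in the piezometer is the total head).
Head difference: h(BH-7) − h(BH-11) = 236.89 − 235.43 = 1.46 m.
Hydraulic gradient: i = |Δh| / L = 1.46 / 1187 = 0.00123.
Flow is from higher to lower head: from BH-7 toward BH-11, i.e. toward the north-east.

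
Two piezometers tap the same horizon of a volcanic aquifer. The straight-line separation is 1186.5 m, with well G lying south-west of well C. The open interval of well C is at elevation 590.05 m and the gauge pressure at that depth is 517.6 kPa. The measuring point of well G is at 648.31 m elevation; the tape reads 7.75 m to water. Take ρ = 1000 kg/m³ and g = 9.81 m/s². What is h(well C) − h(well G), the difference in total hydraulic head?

Pressure head at well C: ψ = P/(ρg) = 517.6×1000 / (1000 × 9.81) = 52.76 m.
Total head at well C: h = z + ψ = 590.05 + 52.76 = 642.81 m.
Total head at well G: h = 648.31 − 7.75 = 640.56 m.
Head difference: h(well C) − h(well G) = 642.81 − 640.56 = 2.25 m.

Δh ≈ 2.25 m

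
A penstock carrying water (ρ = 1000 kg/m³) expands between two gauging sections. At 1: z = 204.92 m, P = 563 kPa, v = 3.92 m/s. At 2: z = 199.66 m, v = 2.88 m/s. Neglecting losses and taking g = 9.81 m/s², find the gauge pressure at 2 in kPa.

Pressure head at 1: ψ₁ = P₁/(ρg) = 563×1000 / (1000 × 9.81) = 57.39 m.
Velocity heads: v₁²/2g = 3.92²/19.62 = 0.783 m; v₂²/2g = 2.88²/19.62 = 0.423 m.
Total head H = z₁ + ψ₁ + v₁²/2g = 204.92 + 57.39 + 0.783 = 263.09 m.
ψ₂ = H − z₂ − v₂²/2g = 263.09 − 199.66 − 0.423 = 63.01 m.
P₂ = ρgψ₂ = 1000 × 9.81 × 63.01 ≈ 618 kPa.

P₂ ≈ 618 kPa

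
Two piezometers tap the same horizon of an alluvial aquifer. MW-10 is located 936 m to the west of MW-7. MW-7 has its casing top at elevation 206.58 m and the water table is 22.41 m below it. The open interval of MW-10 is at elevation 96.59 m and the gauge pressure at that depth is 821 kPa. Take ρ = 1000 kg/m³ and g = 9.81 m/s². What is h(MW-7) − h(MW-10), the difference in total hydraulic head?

Δh ≈ 3.89 m

Total head at MW-7: h = 206.58 − 22.41 = 184.17 m.
Pressure head at MW-10: ψ = P/(ρg) = 821×1000 / (1000 × 9.81) = 83.69 m.
Total head at MW-10: h = z + ψ = 96.59 + 83.69 = 180.28 m.
Head difference: h(MW-7) − h(MW-10) = 184.17 − 180.28 = 3.89 m.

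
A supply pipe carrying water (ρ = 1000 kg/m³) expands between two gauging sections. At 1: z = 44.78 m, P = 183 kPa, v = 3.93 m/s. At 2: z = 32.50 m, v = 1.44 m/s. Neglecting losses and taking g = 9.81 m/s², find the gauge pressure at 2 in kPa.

Pressure head at 1: ψ₁ = P₁/(ρg) = 183×1000 / (1000 × 9.81) = 18.65 m.
Velocity heads: v₁²/2g = 3.93²/19.62 = 0.787 m; v₂²/2g = 1.44²/19.62 = 0.106 m.
Total head H = z₁ + ψ₁ + v₁²/2g = 44.78 + 18.65 + 0.787 = 64.22 m.
ψ₂ = H − z₂ − v₂²/2g = 64.22 − 32.50 − 0.106 = 31.61 m.
P₂ = ρgψ₂ = 1000 × 9.81 × 31.61 ≈ 310 kPa.

P₂ ≈ 310 kPa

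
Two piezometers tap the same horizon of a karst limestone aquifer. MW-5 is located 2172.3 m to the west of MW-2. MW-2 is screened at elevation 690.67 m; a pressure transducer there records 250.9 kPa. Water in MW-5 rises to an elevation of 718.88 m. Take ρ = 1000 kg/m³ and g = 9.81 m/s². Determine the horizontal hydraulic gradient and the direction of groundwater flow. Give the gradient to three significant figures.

i ≈ 0.00121; groundwater flows toward the east

Pressure head at MW-2: ψ = P/(ρg) = 250.9×1000 / (1000 × 9.81) = 25.58 m.
Total head at MW-2: h = z + ψ = 690.67 + 25.58 = 716.25 m.
Total head at MW-5: h = 718.88 m (water level in the piezometer is the total head).
Head difference: h(MW-2) − h(MW-5) = 716.25 − 718.88 = -2.63 m.
Hydraulic gradient: i = |Δh| / L = 2.63 / 2172.3 = 0.00121.
Flow is from higher to lower head: from MW-5 toward MW-2, i.e. toward the east.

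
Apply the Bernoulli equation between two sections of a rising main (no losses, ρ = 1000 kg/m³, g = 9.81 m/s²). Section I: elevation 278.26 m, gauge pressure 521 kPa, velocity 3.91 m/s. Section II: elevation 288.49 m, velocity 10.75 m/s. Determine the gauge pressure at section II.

Pressure head at I: ψ₁ = P₁/(ρg) = 521×1000 / (1000 × 9.81) = 53.11 m.
Velocity heads: v₁²/2g = 3.91²/19.62 = 0.779 m; v₂²/2g = 10.75²/19.62 = 5.890 m.
Total head H = z₁ + ψ₁ + v₁²/2g = 278.26 + 53.11 + 0.779 = 332.15 m.
ψ₂ = H − z₂ − v₂²/2g = 332.15 − 288.49 − 5.890 = 37.77 m.
P₂ = ρgψ₂ = 1000 × 9.81 × 37.77 ≈ 371 kPa.

P₂ ≈ 371 kPa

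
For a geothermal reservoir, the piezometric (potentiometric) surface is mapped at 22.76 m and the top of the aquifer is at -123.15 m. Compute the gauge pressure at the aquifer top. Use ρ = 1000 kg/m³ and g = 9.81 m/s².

Pressure head at the aquifer top: ψ = h − z = 22.76 − (-123.15) = 145.91 m.
P = ρgψ = 1000 × 9.81 × 145.91 = 1431377 Pa ≈ 1430 kPa.

P ≈ 1430 kPa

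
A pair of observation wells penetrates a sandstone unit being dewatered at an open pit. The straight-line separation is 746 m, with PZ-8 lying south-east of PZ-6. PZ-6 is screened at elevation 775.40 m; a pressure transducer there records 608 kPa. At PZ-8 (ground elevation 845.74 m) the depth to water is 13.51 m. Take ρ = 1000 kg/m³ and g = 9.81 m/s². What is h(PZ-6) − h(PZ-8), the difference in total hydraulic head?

Δh ≈ 5.15 m

Pressure head at PZ-6: ψ = P/(ρg) = 608×1000 / (1000 × 9.81) = 61.98 m.
Total head at PZ-6: h = z + ψ = 775.40 + 61.98 = 837.38 m.
Total head at PZ-8: h = 845.74 − 13.51 = 832.23 m.
Head difference: h(PZ-6) − h(PZ-8) = 837.38 − 832.23 = 5.15 m.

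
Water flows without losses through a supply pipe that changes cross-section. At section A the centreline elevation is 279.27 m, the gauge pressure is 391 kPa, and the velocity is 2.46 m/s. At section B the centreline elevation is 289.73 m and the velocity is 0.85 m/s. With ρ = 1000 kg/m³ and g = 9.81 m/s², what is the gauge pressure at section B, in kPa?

Pressure head at A: ψ₁ = P₁/(ρg) = 391×1000 / (1000 × 9.81) = 39.86 m.
Velocity heads: v₁²/2g = 2.46²/19.62 = 0.308 m; v₂²/2g = 0.85²/19.62 = 0.037 m.
Total head H = z₁ + ψ₁ + v₁²/2g = 279.27 + 39.86 + 0.308 = 319.44 m.
ψ₂ = H − z₂ − v₂²/2g = 319.44 − 289.73 − 0.037 = 29.67 m.
P₂ = ρgψ₂ = 1000 × 9.81 × 29.67 ≈ 291 kPa.

P₂ ≈ 291 kPa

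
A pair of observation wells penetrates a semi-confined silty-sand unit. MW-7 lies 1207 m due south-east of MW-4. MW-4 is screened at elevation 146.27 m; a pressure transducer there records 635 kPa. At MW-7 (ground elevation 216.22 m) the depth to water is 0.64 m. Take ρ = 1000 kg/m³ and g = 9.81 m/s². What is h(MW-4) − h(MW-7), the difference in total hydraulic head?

Δh ≈ -4.58 m

Pressure head at MW-4: ψ = P/(ρg) = 635×1000 / (1000 × 9.81) = 64.73 m.
Total head at MW-4: h = z + ψ = 146.27 + 64.73 = 211.00 m.
Total head at MW-7: h = 216.22 − 0.64 = 215.58 m.
Head difference: h(MW-4) − h(MW-7) = 211.00 − 215.58 = -4.58 m.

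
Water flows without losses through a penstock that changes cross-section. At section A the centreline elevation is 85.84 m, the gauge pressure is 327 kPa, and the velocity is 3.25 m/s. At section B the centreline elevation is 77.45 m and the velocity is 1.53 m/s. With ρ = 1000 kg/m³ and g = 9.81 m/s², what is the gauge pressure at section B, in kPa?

P₂ ≈ 413 kPa

Pressure head at A: ψ₁ = P₁/(ρg) = 327×1000 / (1000 × 9.81) = 33.33 m.
Velocity heads: v₁²/2g = 3.25²/19.62 = 0.538 m; v₂²/2g = 1.53²/19.62 = 0.119 m.
Total head H = z₁ + ψ₁ + v₁²/2g = 85.84 + 33.33 + 0.538 = 119.71 m.
ψ₂ = H − z₂ − v₂²/2g = 119.71 − 77.45 − 0.119 = 42.14 m.
P₂ = ρgψ₂ = 1000 × 9.81 × 42.14 ≈ 413 kPa.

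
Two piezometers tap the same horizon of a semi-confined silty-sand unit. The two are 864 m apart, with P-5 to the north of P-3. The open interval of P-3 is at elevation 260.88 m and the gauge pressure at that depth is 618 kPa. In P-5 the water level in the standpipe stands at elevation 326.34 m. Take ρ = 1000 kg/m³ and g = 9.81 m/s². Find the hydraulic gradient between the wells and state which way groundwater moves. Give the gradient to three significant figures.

i ≈ 0.00285; groundwater flows toward the south

Pressure head at P-3: ψ = P/(ρg) = 618×1000 / (1000 × 9.81) = 63.00 m.
Total head at P-3: h = z + ψ = 260.88 + 63.00 = 323.88 m.
Total head at P-5: h = 326.34 m (water level in the piezometer is the total head).
Head difference: h(P-3) − h(P-5) = 323.88 − 326.34 = -2.46 m.
Hydraulic gradient: i = |Δh| / L = 2.46 / 864 = 0.00285.
Flow is from higher to lower head: from P-5 toward P-3, i.e. toward the south.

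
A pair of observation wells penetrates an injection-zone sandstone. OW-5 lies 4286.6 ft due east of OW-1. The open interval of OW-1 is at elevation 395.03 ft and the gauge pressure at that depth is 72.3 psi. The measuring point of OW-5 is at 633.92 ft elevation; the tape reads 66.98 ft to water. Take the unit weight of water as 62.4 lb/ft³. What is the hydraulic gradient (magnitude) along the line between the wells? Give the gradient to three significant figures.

Pressure head at OW-1: ψ = 144·P/γ = 144 × 72.3 / 62.4 = 166.85 ft.
Total head at OW-1: h = z + ψ = 395.03 + 166.85 = 561.88 ft.
Total head at OW-5: h = 633.92 − 66.98 = 566.94 ft.
Head difference: h(OW-1) − h(OW-5) = 561.88 − 566.94 = -5.06 ft.
Hydraulic gradient: i = |Δh| / L = 5.06 / 4286.6 = 0.00118.

i ≈ 0.00118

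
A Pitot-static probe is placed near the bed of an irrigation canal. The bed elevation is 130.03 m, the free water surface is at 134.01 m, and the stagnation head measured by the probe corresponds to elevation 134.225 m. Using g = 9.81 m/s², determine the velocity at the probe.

Near the bed, under hydrostatic conditions, the piezometric head (z + ψ) equals the free-surface elevation, 134.01 m.
Velocity head = total − piezometric = 134.225 − 134.01 = 0.215 m.
v = √(2g·h_v) = √(2 × 9.81 × 0.215) = 2.05 m/s.

v ≈ 2.05 m/s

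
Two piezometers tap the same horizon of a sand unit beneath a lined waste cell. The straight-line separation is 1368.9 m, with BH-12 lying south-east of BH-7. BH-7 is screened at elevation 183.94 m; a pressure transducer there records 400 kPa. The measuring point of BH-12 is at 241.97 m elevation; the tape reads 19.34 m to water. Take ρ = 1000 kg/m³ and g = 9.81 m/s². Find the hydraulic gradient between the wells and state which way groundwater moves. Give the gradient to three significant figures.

i ≈ 0.00152; groundwater flows toward the south-east

Pressure head at BH-7: ψ = P/(ρg) = 400×1000 / (1000 × 9.81) = 40.77 m.
Total head at BH-7: h = z + ψ = 183.94 + 40.77 = 224.71 m.
Total head at BH-12: h = 241.97 − 19.34 = 222.63 m.
Head difference: h(BH-7) − h(BH-12) = 224.71 − 222.63 = 2.08 m.
Hydraulic gradient: i = |Δh| / L = 2.08 / 1368.9 = 0.00152.
Flow is from higher to lower head: from BH-7 toward BH-12, i.e. toward the south-east.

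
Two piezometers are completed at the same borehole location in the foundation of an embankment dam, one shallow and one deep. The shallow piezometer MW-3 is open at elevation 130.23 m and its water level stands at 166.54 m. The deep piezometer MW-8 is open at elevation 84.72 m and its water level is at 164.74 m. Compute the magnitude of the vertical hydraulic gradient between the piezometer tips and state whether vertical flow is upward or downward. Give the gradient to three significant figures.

Total head at MW-3: h = 166.54 m (water level in the standpipe).
Total head at MW-8: h = 164.74 m.
Δh = h(MW-3) − h(MW-8) = 166.54 − 164.74 = 1.80 m.
Vertical separation Δz = 130.23 − 84.72 = 45.51 m.
|i_v| = |Δh| / Δz = 1.80 / 45.51 = 0.0396.
Head is higher in the shallow piezometer, so vertical flow is downward (recharge condition).

|i_v| ≈ 0.0396; vertical flow is downward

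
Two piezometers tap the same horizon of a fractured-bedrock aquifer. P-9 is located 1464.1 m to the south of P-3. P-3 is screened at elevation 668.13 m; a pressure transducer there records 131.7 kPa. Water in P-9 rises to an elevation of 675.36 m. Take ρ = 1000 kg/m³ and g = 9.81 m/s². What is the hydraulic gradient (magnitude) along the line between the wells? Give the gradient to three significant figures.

i ≈ 0.00423

Pressure head at P-3: ψ = P/(ρg) = 131.7×1000 / (1000 × 9.81) = 13.43 m.
Total head at P-3: h = z + ψ = 668.13 + 13.43 = 681.56 m.
Total head at P-9: h = 675.36 m (water level in the piezometer is the total head).
Head difference: h(P-3) − h(P-9) = 681.56 − 675.36 = 6.20 m.
Hydraulic gradient: i = |Δh| / L = 6.20 / 1464.1 = 0.00423.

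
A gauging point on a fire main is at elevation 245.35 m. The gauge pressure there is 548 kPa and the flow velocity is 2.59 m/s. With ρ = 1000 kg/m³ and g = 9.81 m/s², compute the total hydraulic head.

Pressure head ψ = P/(ρg) = 548×1000 / (1000 × 9.81) = 55.86 m.
Velocity head = v²/(2g) = 2.59² / (2 × 9.81) = 0.342 m.
h = z + ψ + v²/(2g) = 245.35 + 55.86 + 0.342 = 301.55 m.

h ≈ 301.55 m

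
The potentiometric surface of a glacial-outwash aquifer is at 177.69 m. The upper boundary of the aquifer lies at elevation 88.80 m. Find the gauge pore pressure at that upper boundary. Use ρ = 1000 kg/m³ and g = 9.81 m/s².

P ≈ 872 kPa

Pressure head at the aquifer top: ψ = h − z = 177.69 − 88.80 = 88.89 m.
P = ρgψ = 1000 × 9.81 × 88.89 = 872011 Pa ≈ 872 kPa.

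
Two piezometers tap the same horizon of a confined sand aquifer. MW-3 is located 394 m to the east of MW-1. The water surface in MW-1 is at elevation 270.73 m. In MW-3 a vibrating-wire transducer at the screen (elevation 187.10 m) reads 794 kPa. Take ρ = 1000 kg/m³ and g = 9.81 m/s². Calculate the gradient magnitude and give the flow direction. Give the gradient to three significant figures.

i ≈ 0.00683; groundwater flows toward the east

Total head at MW-1: h = 270.73 m (water level in the piezometer is the total head).
Pressure head at MW-3: ψ = P/(ρg) = 794×1000 / (1000 × 9.81) = 80.94 m.
Total head at MW-3: h = z + ψ = 187.10 + 80.94 = 268.04 m.
Head difference: h(MW-1) − h(MW-3) = 270.73 − 268.04 = 2.69 m.
Hydraulic gradient: i = |Δh| / L = 2.69 / 394 = 0.00683.
Flow is from higher to lower head: from MW-1 toward MW-3, i.e. toward the east.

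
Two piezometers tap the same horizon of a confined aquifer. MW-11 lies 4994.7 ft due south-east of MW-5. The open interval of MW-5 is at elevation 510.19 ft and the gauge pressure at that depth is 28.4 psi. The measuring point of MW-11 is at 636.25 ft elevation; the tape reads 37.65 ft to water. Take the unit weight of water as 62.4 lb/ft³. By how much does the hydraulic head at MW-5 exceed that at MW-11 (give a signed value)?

Pressure head at MW-5: ψ = 144·P/γ = 144 × 28.4 / 62.4 = 65.54 ft.
Total head at MW-5: h = z + ψ = 510.19 + 65.54 = 575.73 ft.
Total head at MW-11: h = 636.25 − 37.65 = 598.60 ft.
Head difference: h(MW-5) − h(MW-11) = 575.73 − 598.60 = -22.87 ft.

Δh ≈ -22.87 ft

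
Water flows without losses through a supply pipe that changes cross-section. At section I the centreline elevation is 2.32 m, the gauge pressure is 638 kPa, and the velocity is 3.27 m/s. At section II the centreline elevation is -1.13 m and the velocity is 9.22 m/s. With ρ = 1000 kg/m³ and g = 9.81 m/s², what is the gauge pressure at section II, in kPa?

P₂ ≈ 635 kPa

Pressure head at I: ψ₁ = P₁/(ρg) = 638×1000 / (1000 × 9.81) = 65.04 m.
Velocity heads: v₁²/2g = 3.27²/19.62 = 0.545 m; v₂²/2g = 9.22²/19.62 = 4.333 m.
Total head H = z₁ + ψ₁ + v₁²/2g = 2.32 + 65.04 + 0.545 = 67.91 m.
ψ₂ = H − z₂ − v₂²/2g = 67.91 − (-1.13) − 4.333 = 64.71 m.
P₂ = ρgψ₂ = 1000 × 9.81 × 64.71 ≈ 635 kPa.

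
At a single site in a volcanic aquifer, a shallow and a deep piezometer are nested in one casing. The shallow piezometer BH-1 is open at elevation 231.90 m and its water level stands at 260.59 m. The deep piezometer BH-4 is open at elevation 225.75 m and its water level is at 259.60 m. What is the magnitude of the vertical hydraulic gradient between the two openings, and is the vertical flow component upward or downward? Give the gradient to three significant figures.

|i_v| ≈ 0.161; vertical flow is downward

Total head at BH-1: h = 260.59 m (water level in the standpipe).
Total head at BH-4: h = 259.60 m.
Δh = h(BH-1) − h(BH-4) = 260.59 − 259.60 = 0.99 m.
Vertical separation Δz = 231.90 − 225.75 = 6.15 m.
|i_v| = |Δh| / Δz = 0.99 / 6.15 = 0.161.
Head is higher in the shallow piezometer, so vertical flow is downward (recharge condition).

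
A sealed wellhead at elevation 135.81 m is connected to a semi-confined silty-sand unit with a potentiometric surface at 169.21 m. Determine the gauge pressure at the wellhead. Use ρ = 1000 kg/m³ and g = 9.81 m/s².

Head above the cap: Δh = 169.21 − 135.81 = 33.40 m.
P = ρgΔh = 1000 × 9.81 × 33.40 = 327654 Pa ≈ 328 kPa.

P ≈ 328 kPa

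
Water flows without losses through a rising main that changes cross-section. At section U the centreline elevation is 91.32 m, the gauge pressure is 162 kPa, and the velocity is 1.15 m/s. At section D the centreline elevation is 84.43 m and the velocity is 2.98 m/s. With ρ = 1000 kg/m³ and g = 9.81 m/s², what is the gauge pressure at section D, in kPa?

Pressure head at U: ψ₁ = P₁/(ρg) = 162×1000 / (1000 × 9.81) = 16.51 m.
Velocity heads: v₁²/2g = 1.15²/19.62 = 0.067 m; v₂²/2g = 2.98²/19.62 = 0.453 m.
Total head H = z₁ + ψ₁ + v₁²/2g = 91.32 + 16.51 + 0.067 = 107.90 m.
ψ₂ = H − z₂ − v₂²/2g = 107.90 − 84.43 − 0.453 = 23.02 m.
P₂ = ρgψ₂ = 1000 × 9.81 × 23.02 ≈ 226 kPa.

P₂ ≈ 226 kPa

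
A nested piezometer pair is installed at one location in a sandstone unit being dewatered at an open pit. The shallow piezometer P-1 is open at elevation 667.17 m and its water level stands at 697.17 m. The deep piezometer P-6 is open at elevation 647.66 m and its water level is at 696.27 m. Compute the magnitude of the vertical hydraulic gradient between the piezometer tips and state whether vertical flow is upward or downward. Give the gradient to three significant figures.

Total head at P-1: h = 697.17 m (water level in the standpipe).
Total head at P-6: h = 696.27 m.
Δh = h(P-1) − h(P-6) = 697.17 − 696.27 = 0.90 m.
Vertical separation Δz = 667.17 − 647.66 = 19.51 m.
|i_v| = |Δh| / Δz = 0.90 / 19.51 = 0.0461.
Head is higher in the shallow piezometer, so vertical flow is downward (recharge condition).

|i_v| ≈ 0.0461; vertical flow is downward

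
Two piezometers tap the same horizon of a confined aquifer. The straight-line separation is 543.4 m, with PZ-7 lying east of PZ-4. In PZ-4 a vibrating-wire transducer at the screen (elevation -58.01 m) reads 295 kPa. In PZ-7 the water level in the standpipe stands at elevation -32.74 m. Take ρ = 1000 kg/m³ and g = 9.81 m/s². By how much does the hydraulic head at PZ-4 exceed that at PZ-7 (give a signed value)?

Δh ≈ 4.80 m

Pressure head at PZ-4: ψ = P/(ρg) = 295×1000 / (1000 × 9.81) = 30.07 m.
Total head at PZ-4: h = z + ψ = -58.01 + 30.07 = -27.94 m.
Total head at PZ-7: h = -32.74 m (water level in the piezometer is the total head).
Head difference: h(PZ-4) − h(PZ-7) = -27.94 − (-32.74) = 4.80 m.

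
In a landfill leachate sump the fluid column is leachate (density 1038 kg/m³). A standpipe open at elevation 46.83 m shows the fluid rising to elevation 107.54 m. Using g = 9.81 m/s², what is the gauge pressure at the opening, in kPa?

Pressure head ψ = h − z = 107.54 − 46.83 = 60.71 m.
P = ρgψ = 1038 × 9.81 × 60.71 = 618197 Pa ≈ 618 kPa.

P ≈ 618 kPa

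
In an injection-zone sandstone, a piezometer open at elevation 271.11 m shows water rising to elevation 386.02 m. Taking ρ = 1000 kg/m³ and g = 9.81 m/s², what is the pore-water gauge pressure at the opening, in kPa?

Pressure head ψ = h − z = 386.02 − 271.11 = 114.91 m.
P = ρgψ = 1000 × 9.81 × 114.91 = 1127267 Pa ≈ 1130 kPa.

P ≈ 1130 kPa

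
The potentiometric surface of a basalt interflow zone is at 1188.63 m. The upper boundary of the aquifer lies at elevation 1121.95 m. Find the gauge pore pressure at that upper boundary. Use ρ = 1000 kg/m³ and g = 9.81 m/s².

P ≈ 654 kPa

Pressure head at the aquifer top: ψ = h − z = 1188.63 − 1121.95 = 66.68 m.
P = ρgψ = 1000 × 9.81 × 66.68 = 654131 Pa ≈ 654 kPa.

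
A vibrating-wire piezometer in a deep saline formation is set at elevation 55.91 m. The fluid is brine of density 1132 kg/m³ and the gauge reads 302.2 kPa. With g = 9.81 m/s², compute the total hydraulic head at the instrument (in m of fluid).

ψ = P/(ρg) = 302.2×1000 / (1132 × 9.81) = 27.21 m.
h = z + ψ = 55.91 + 27.21 = 83.12 m.

h ≈ 83.12 m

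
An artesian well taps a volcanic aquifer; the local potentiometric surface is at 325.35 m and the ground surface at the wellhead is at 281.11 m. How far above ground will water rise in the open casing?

≈ 44.24 m above ground

Water rises to the potentiometric surface, so the rise above ground = 325.35 − 281.11 = 44.24 m.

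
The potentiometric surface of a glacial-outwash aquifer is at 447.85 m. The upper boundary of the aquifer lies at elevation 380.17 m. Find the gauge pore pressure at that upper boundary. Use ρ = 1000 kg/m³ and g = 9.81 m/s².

Pressure head at the aquifer top: ψ = h − z = 447.85 − 380.17 = 67.68 m.
P = ρgψ = 1000 × 9.81 × 67.68 = 663941 Pa ≈ 664 kPa.

P ≈ 664 kPa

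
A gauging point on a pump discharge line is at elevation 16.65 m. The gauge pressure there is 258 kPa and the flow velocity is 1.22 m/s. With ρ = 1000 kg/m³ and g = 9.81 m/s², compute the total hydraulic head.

h ≈ 43.03 m

Pressure head ψ = P/(ρg) = 258×1000 / (1000 × 9.81) = 26.30 m.
Velocity head = v²/(2g) = 1.22² / (2 × 9.81) = 0.076 m.
h = z + ψ + v²/(2g) = 16.65 + 26.30 + 0.076 = 43.03 m.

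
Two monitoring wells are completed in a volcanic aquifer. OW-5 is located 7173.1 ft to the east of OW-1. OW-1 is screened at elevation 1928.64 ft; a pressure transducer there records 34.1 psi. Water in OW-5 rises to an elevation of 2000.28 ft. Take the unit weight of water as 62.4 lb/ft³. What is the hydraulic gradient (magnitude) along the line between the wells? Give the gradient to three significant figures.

Pressure head at OW-1: ψ = 144·P/γ = 144 × 34.1 / 62.4 = 78.69 ft.
Total head at OW-1: h = z + ψ = 1928.64 + 78.69 = 2007.33 ft.
Total head at OW-5: h = 2000.28 ft (water level in the piezometer is the total head).
Head difference: h(OW-1) − h(OW-5) = 2007.33 − 2000.28 = 7.05 ft.
Hydraulic gradient: i = |Δh| / L = 7.05 / 7173.1 = 0.000983.

i ≈ 0.000983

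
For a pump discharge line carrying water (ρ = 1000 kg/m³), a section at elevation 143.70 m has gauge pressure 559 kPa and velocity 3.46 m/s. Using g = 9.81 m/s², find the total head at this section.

h ≈ 201.29 m

Pressure head ψ = P/(ρg) = 559×1000 / (1000 × 9.81) = 56.98 m.
Velocity head = v²/(2g) = 3.46² / (2 × 9.81) = 0.610 m.
h = z + ψ + v²/(2g) = 143.70 + 56.98 + 0.610 = 201.29 m.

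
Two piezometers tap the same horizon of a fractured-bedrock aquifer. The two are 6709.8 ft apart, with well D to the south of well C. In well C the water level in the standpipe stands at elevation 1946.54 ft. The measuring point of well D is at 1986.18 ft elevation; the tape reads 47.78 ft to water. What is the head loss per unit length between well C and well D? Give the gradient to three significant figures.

Total head at well C: h = 1946.54 ft (water level in the piezometer is the total head).
Total head at well D: h = 1986.18 − 47.78 = 1938.40 ft.
Head difference: h(well C) − h(well D) = 1946.54 − 1938.40 = 8.14 ft.
Hydraulic gradient: i = |Δh| / L = 8.14 / 6709.8 = 0.00121.

i ≈ 0.00121 ft/ft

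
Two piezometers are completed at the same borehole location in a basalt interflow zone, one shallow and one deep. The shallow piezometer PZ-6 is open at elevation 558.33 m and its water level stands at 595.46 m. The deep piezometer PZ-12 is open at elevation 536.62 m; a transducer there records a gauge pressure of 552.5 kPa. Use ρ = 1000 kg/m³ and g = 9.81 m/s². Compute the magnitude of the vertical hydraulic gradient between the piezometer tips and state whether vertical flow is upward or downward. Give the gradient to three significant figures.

|i_v| ≈ 0.116; vertical flow is downward

Total head at PZ-6: h = 595.46 m (water level in the standpipe).
Pressure head at PZ-12: ψ = P/(ρg) = 552.5×1000 / (1000 × 9.81) = 56.32 m.
Total head at PZ-12: h = z + ψ = 536.62 + 56.32 = 592.94 m.
Δh = h(PZ-6) − h(PZ-12) = 595.46 − 592.94 = 2.52 m.
Vertical separation Δz = 558.33 − 536.62 = 21.71 m.
|i_v| = |Δh| / Δz = 2.52 / 21.71 = 0.116.
Head is higher in the shallow piezometer, so vertical flow is downward (recharge condition).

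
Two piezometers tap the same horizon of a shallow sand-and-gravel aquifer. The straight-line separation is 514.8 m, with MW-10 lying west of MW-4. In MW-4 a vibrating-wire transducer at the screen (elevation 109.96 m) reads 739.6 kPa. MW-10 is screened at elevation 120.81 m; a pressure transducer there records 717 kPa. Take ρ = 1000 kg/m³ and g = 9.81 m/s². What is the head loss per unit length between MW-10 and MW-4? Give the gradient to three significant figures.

Pressure head at MW-4: ψ = P/(ρg) = 739.6×1000 / (1000 × 9.81) = 75.39 m.
Total head at MW-4: h = z + ψ = 109.96 + 75.39 = 185.35 m.
Pressure head at MW-10: ψ = P/(ρg) = 717×1000 / (1000 × 9.81) = 73.09 m.
Total head at MW-10: h = z + ψ = 120.81 + 73.09 = 193.90 m.
Head difference: h(MW-4) − h(MW-10) = 185.35 − 193.90 = -8.55 m.
Hydraulic gradient: i = |Δh| / L = 8.55 / 514.8 = 0.0166.

i ≈ 0.0166 m/m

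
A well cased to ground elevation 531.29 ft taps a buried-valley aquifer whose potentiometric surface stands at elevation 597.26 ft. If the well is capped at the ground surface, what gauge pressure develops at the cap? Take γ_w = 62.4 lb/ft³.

Head above the cap: Δh = 597.26 − 531.29 = 65.97 ft.
P = γΔh/144 = 62.4 × 65.97 / 144 = 28.6 psi.

P ≈ 28.6 psi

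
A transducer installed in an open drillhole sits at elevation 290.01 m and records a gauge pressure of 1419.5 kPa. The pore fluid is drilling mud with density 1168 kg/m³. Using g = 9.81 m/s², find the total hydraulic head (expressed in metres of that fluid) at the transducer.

h ≈ 413.90 m

ψ = P/(ρg) = 1419.5×1000 / (1168 × 9.81) = 123.89 m.
h = z + ψ = 290.01 + 123.89 = 413.90 m.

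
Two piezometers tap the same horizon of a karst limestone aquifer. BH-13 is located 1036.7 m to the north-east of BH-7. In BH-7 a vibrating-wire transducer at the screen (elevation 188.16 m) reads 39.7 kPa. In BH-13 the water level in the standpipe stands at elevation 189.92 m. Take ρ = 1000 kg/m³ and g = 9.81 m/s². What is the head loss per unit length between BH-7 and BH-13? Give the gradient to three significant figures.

Pressure head at BH-7: ψ = P/(ρg) = 39.7×1000 / (1000 × 9.81) = 4.05 m.
Total head at BH-7: h = z + ψ = 188.16 + 4.05 = 192.21 m.
Total head at BH-13: h = 189.92 m (water level in the piezometer is the total head).
Head difference: h(BH-7) − h(BH-13) = 192.21 − 189.92 = 2.29 m.
Hydraulic gradient: i = |Δh| / L = 2.29 / 1036.7 = 0.00221.

i ≈ 0.00221 m/m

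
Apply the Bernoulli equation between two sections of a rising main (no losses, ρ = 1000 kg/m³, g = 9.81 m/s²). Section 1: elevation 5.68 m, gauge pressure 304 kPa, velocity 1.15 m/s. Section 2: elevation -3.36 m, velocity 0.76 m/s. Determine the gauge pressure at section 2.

P₂ ≈ 393 kPa

Pressure head at 1: ψ₁ = P₁/(ρg) = 304×1000 / (1000 × 9.81) = 30.99 m.
Velocity heads: v₁²/2g = 1.15²/19.62 = 0.067 m; v₂²/2g = 0.76²/19.62 = 0.029 m.
Total head H = z₁ + ψ₁ + v₁²/2g = 5.68 + 30.99 + 0.067 = 36.74 m.
ψ₂ = H − z₂ − v₂²/2g = 36.74 − (-3.36) − 0.029 = 40.07 m.
P₂ = ρgψ₂ = 1000 × 9.81 × 40.07 ≈ 393 kPa.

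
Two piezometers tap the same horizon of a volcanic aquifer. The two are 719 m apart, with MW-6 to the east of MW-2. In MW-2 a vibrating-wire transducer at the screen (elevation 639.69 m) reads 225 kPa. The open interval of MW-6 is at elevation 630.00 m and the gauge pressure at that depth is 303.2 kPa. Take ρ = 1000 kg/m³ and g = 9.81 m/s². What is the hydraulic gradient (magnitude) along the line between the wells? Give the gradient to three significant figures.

Pressure head at MW-2: ψ = P/(ρg) = 225×1000 / (1000 × 9.81) = 22.94 m.
Total head at MW-2: h = z + ψ = 639.69 + 22.94 = 662.63 m.
Pressure head at MW-6: ψ = P/(ρg) = 303.2×1000 / (1000 × 9.81) = 30.91 m.
Total head at MW-6: h = z + ψ = 630.00 + 30.91 = 660.91 m.
Head difference: h(MW-2) − h(MW-6) = 662.63 − 660.91 = 1.72 m.
Hydraulic gradient: i = |Δh| / L = 1.72 / 719 = 0.00239.

i ≈ 0.00239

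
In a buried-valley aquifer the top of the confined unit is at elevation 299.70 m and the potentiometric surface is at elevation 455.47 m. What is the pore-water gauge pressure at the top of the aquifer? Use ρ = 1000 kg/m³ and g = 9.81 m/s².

P ≈ 1530 kPa

Pressure head at the aquifer top: ψ = h − z = 455.47 − 299.70 = 155.77 m.
P = ρgψ = 1000 × 9.81 × 155.77 = 1528104 Pa ≈ 1530 kPa.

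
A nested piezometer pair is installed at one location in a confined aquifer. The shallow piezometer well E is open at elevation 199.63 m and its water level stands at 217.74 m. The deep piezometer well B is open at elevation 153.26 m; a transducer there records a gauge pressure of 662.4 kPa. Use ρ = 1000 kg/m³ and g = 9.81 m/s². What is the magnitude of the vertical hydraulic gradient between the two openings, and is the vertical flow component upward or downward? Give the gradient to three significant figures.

Total head at well E: h = 217.74 m (water level in the standpipe).
Pressure head at well B: ψ = P/(ρg) = 662.4×1000 / (1000 × 9.81) = 67.52 m.
Total head at well B: h = z + ψ = 153.26 + 67.52 = 220.78 m.
Δh = h(well E) − h(well B) = 217.74 − 220.78 = -3.04 m.
Vertical separation Δz = 199.63 − 153.26 = 46.37 m.
|i_v| = |Δh| / Δz = 3.04 / 46.37 = 0.0656.
Head is higher in the deep piezometer, so vertical flow is upward (discharge condition).

|i_v| ≈ 0.0656; vertical flow is upward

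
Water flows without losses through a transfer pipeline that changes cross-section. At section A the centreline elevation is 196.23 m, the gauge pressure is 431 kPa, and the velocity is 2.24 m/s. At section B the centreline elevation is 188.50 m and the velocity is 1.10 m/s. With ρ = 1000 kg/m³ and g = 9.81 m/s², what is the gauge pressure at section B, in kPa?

P₂ ≈ 509 kPa

Pressure head at A: ψ₁ = P₁/(ρg) = 431×1000 / (1000 × 9.81) = 43.93 m.
Velocity heads: v₁²/2g = 2.24²/19.62 = 0.256 m; v₂²/2g = 1.10²/19.62 = 0.062 m.
Total head H = z₁ + ψ₁ + v₁²/2g = 196.23 + 43.93 + 0.256 = 240.42 m.
ψ₂ = H − z₂ − v₂²/2g = 240.42 − 188.50 − 0.062 = 51.86 m.
P₂ = ρgψ₂ = 1000 × 9.81 × 51.86 ≈ 509 kPa.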